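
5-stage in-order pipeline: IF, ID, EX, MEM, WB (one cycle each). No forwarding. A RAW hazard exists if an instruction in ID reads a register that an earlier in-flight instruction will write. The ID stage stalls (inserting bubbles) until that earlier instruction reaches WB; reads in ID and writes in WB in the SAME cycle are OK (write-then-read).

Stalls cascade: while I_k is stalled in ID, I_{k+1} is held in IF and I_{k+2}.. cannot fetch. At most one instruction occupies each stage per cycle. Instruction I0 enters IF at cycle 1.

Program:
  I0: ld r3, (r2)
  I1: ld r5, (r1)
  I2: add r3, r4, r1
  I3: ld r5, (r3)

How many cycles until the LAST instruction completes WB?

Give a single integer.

Answer: 10

Derivation:
I0 ld r3 <- r2: IF@1 ID@2 stall=0 (-) EX@3 MEM@4 WB@5
I1 ld r5 <- r1: IF@2 ID@3 stall=0 (-) EX@4 MEM@5 WB@6
I2 add r3 <- r4,r1: IF@3 ID@4 stall=0 (-) EX@5 MEM@6 WB@7
I3 ld r5 <- r3: IF@4 ID@5 stall=2 (RAW on I2.r3 (WB@7)) EX@8 MEM@9 WB@10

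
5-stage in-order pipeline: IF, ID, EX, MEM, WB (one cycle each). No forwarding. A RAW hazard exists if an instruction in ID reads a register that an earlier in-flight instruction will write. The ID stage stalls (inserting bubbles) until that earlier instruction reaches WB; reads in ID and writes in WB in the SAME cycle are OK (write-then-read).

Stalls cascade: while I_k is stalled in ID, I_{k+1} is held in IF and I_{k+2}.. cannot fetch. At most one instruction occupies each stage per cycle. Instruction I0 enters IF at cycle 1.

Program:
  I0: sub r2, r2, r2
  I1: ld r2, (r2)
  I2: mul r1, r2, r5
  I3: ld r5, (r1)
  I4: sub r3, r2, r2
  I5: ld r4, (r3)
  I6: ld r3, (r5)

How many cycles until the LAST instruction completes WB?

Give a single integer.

Answer: 19

Derivation:
I0 sub r2 <- r2,r2: IF@1 ID@2 stall=0 (-) EX@3 MEM@4 WB@5
I1 ld r2 <- r2: IF@2 ID@3 stall=2 (RAW on I0.r2 (WB@5)) EX@6 MEM@7 WB@8
I2 mul r1 <- r2,r5: IF@3 ID@6 stall=2 (RAW on I1.r2 (WB@8)) EX@9 MEM@10 WB@11
I3 ld r5 <- r1: IF@6 ID@9 stall=2 (RAW on I2.r1 (WB@11)) EX@12 MEM@13 WB@14
I4 sub r3 <- r2,r2: IF@9 ID@12 stall=0 (-) EX@13 MEM@14 WB@15
I5 ld r4 <- r3: IF@12 ID@13 stall=2 (RAW on I4.r3 (WB@15)) EX@16 MEM@17 WB@18
I6 ld r3 <- r5: IF@13 ID@16 stall=0 (-) EX@17 MEM@18 WB@19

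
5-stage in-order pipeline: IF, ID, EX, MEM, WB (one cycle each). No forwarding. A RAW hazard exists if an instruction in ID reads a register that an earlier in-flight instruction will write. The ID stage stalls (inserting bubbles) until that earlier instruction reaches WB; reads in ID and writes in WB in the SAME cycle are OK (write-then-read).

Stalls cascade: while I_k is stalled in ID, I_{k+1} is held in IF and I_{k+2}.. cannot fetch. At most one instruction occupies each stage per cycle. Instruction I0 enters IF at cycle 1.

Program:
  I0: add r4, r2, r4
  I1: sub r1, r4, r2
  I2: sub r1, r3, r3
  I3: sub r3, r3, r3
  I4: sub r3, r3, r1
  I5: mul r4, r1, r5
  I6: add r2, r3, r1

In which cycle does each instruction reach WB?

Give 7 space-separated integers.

I0 add r4 <- r2,r4: IF@1 ID@2 stall=0 (-) EX@3 MEM@4 WB@5
I1 sub r1 <- r4,r2: IF@2 ID@3 stall=2 (RAW on I0.r4 (WB@5)) EX@6 MEM@7 WB@8
I2 sub r1 <- r3,r3: IF@3 ID@6 stall=0 (-) EX@7 MEM@8 WB@9
I3 sub r3 <- r3,r3: IF@6 ID@7 stall=0 (-) EX@8 MEM@9 WB@10
I4 sub r3 <- r3,r1: IF@7 ID@8 stall=2 (RAW on I3.r3 (WB@10)) EX@11 MEM@12 WB@13
I5 mul r4 <- r1,r5: IF@8 ID@11 stall=0 (-) EX@12 MEM@13 WB@14
I6 add r2 <- r3,r1: IF@11 ID@12 stall=1 (RAW on I4.r3 (WB@13)) EX@14 MEM@15 WB@16

Answer: 5 8 9 10 13 14 16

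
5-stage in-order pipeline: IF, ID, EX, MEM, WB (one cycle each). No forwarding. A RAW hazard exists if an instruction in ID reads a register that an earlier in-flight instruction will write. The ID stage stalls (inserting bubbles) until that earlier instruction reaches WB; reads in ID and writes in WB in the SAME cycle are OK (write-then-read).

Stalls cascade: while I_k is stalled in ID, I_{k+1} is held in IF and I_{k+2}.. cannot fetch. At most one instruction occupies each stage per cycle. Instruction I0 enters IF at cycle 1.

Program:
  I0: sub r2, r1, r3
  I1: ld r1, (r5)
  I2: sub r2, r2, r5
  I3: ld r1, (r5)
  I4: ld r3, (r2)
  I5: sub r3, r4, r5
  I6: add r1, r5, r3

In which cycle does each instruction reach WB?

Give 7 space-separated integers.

Answer: 5 6 8 9 11 12 15

Derivation:
I0 sub r2 <- r1,r3: IF@1 ID@2 stall=0 (-) EX@3 MEM@4 WB@5
I1 ld r1 <- r5: IF@2 ID@3 stall=0 (-) EX@4 MEM@5 WB@6
I2 sub r2 <- r2,r5: IF@3 ID@4 stall=1 (RAW on I0.r2 (WB@5)) EX@6 MEM@7 WB@8
I3 ld r1 <- r5: IF@4 ID@6 stall=0 (-) EX@7 MEM@8 WB@9
I4 ld r3 <- r2: IF@6 ID@7 stall=1 (RAW on I2.r2 (WB@8)) EX@9 MEM@10 WB@11
I5 sub r3 <- r4,r5: IF@7 ID@9 stall=0 (-) EX@10 MEM@11 WB@12
I6 add r1 <- r5,r3: IF@9 ID@10 stall=2 (RAW on I5.r3 (WB@12)) EX@13 MEM@14 WB@15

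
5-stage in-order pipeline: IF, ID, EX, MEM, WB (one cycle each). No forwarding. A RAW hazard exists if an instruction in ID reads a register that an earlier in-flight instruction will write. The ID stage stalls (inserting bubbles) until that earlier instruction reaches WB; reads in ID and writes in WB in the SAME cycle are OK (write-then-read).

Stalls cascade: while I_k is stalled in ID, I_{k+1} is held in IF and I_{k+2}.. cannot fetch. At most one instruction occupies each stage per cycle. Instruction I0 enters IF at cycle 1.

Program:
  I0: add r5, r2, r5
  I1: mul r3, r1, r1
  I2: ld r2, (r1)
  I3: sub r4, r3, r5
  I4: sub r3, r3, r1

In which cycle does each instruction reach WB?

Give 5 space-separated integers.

Answer: 5 6 7 9 10

Derivation:
I0 add r5 <- r2,r5: IF@1 ID@2 stall=0 (-) EX@3 MEM@4 WB@5
I1 mul r3 <- r1,r1: IF@2 ID@3 stall=0 (-) EX@4 MEM@5 WB@6
I2 ld r2 <- r1: IF@3 ID@4 stall=0 (-) EX@5 MEM@6 WB@7
I3 sub r4 <- r3,r5: IF@4 ID@5 stall=1 (RAW on I1.r3 (WB@6)) EX@7 MEM@8 WB@9
I4 sub r3 <- r3,r1: IF@5 ID@7 stall=0 (-) EX@8 MEM@9 WB@10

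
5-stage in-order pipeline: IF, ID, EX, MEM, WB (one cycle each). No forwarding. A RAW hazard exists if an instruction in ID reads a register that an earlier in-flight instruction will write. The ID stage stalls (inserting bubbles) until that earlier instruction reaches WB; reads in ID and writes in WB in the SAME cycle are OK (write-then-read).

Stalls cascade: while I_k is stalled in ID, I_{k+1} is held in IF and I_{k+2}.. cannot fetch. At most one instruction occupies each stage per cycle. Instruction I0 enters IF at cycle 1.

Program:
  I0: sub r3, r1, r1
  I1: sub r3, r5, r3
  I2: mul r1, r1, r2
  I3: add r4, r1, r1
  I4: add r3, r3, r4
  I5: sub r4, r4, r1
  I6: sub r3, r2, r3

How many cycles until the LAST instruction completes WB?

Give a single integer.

I0 sub r3 <- r1,r1: IF@1 ID@2 stall=0 (-) EX@3 MEM@4 WB@5
I1 sub r3 <- r5,r3: IF@2 ID@3 stall=2 (RAW on I0.r3 (WB@5)) EX@6 MEM@7 WB@8
I2 mul r1 <- r1,r2: IF@3 ID@6 stall=0 (-) EX@7 MEM@8 WB@9
I3 add r4 <- r1,r1: IF@6 ID@7 stall=2 (RAW on I2.r1 (WB@9)) EX@10 MEM@11 WB@12
I4 add r3 <- r3,r4: IF@7 ID@10 stall=2 (RAW on I3.r4 (WB@12)) EX@13 MEM@14 WB@15
I5 sub r4 <- r4,r1: IF@10 ID@13 stall=0 (-) EX@14 MEM@15 WB@16
I6 sub r3 <- r2,r3: IF@13 ID@14 stall=1 (RAW on I4.r3 (WB@15)) EX@16 MEM@17 WB@18

Answer: 18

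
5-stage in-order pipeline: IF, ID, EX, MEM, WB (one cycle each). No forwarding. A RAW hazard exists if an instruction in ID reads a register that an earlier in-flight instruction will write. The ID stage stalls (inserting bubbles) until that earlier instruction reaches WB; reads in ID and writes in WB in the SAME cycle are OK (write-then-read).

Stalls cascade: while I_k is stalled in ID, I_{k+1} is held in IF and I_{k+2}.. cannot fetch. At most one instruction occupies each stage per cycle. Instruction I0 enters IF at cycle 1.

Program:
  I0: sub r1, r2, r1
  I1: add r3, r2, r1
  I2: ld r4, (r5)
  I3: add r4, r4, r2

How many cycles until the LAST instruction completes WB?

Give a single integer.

Answer: 12

Derivation:
I0 sub r1 <- r2,r1: IF@1 ID@2 stall=0 (-) EX@3 MEM@4 WB@5
I1 add r3 <- r2,r1: IF@2 ID@3 stall=2 (RAW on I0.r1 (WB@5)) EX@6 MEM@7 WB@8
I2 ld r4 <- r5: IF@3 ID@6 stall=0 (-) EX@7 MEM@8 WB@9
I3 add r4 <- r4,r2: IF@6 ID@7 stall=2 (RAW on I2.r4 (WB@9)) EX@10 MEM@11 WB@12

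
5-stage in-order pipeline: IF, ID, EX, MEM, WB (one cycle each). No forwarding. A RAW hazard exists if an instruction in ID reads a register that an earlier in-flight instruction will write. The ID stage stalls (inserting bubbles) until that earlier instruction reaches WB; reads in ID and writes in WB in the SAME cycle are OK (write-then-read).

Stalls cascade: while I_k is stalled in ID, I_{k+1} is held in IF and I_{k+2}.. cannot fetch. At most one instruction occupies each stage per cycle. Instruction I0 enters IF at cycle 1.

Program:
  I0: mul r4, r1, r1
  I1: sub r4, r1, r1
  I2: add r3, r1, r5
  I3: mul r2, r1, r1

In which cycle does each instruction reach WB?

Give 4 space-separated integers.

I0 mul r4 <- r1,r1: IF@1 ID@2 stall=0 (-) EX@3 MEM@4 WB@5
I1 sub r4 <- r1,r1: IF@2 ID@3 stall=0 (-) EX@4 MEM@5 WB@6
I2 add r3 <- r1,r5: IF@3 ID@4 stall=0 (-) EX@5 MEM@6 WB@7
I3 mul r2 <- r1,r1: IF@4 ID@5 stall=0 (-) EX@6 MEM@7 WB@8

Answer: 5 6 7 8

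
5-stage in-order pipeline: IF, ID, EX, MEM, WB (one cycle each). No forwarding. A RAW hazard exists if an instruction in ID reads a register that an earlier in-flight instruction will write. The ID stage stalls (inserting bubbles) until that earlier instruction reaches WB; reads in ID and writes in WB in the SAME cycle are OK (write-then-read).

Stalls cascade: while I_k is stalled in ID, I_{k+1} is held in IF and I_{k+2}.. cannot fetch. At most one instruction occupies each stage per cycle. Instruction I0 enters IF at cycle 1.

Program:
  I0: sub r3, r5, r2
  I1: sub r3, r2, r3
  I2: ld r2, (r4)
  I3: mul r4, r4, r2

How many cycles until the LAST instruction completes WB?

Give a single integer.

Answer: 12

Derivation:
I0 sub r3 <- r5,r2: IF@1 ID@2 stall=0 (-) EX@3 MEM@4 WB@5
I1 sub r3 <- r2,r3: IF@2 ID@3 stall=2 (RAW on I0.r3 (WB@5)) EX@6 MEM@7 WB@8
I2 ld r2 <- r4: IF@3 ID@6 stall=0 (-) EX@7 MEM@8 WB@9
I3 mul r4 <- r4,r2: IF@6 ID@7 stall=2 (RAW on I2.r2 (WB@9)) EX@10 MEM@11 WB@12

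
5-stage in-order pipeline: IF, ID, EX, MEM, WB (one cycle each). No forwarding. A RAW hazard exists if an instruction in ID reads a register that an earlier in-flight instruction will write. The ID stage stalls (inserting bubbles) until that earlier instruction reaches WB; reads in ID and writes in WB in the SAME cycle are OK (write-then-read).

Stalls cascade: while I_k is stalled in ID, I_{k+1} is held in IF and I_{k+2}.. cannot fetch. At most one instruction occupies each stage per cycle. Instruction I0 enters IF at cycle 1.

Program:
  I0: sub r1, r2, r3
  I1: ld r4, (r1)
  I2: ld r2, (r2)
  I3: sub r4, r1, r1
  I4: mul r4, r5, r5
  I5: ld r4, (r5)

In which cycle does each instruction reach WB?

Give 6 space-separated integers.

I0 sub r1 <- r2,r3: IF@1 ID@2 stall=0 (-) EX@3 MEM@4 WB@5
I1 ld r4 <- r1: IF@2 ID@3 stall=2 (RAW on I0.r1 (WB@5)) EX@6 MEM@7 WB@8
I2 ld r2 <- r2: IF@3 ID@6 stall=0 (-) EX@7 MEM@8 WB@9
I3 sub r4 <- r1,r1: IF@6 ID@7 stall=0 (-) EX@8 MEM@9 WB@10
I4 mul r4 <- r5,r5: IF@7 ID@8 stall=0 (-) EX@9 MEM@10 WB@11
I5 ld r4 <- r5: IF@8 ID@9 stall=0 (-) EX@10 MEM@11 WB@12

Answer: 5 8 9 10 11 12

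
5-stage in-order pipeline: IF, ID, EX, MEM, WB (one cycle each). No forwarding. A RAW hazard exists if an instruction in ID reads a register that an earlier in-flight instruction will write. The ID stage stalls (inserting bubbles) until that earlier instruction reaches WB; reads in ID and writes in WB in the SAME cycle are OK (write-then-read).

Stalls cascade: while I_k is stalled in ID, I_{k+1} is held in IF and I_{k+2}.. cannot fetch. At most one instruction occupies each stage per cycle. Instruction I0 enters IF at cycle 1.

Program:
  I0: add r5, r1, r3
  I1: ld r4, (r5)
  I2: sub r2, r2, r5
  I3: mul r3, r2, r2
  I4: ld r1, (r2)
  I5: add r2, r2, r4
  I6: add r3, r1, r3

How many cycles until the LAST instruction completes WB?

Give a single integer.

I0 add r5 <- r1,r3: IF@1 ID@2 stall=0 (-) EX@3 MEM@4 WB@5
I1 ld r4 <- r5: IF@2 ID@3 stall=2 (RAW on I0.r5 (WB@5)) EX@6 MEM@7 WB@8
I2 sub r2 <- r2,r5: IF@3 ID@6 stall=0 (-) EX@7 MEM@8 WB@9
I3 mul r3 <- r2,r2: IF@6 ID@7 stall=2 (RAW on I2.r2 (WB@9)) EX@10 MEM@11 WB@12
I4 ld r1 <- r2: IF@7 ID@10 stall=0 (-) EX@11 MEM@12 WB@13
I5 add r2 <- r2,r4: IF@10 ID@11 stall=0 (-) EX@12 MEM@13 WB@14
I6 add r3 <- r1,r3: IF@11 ID@12 stall=1 (RAW on I4.r1 (WB@13)) EX@14 MEM@15 WB@16

Answer: 16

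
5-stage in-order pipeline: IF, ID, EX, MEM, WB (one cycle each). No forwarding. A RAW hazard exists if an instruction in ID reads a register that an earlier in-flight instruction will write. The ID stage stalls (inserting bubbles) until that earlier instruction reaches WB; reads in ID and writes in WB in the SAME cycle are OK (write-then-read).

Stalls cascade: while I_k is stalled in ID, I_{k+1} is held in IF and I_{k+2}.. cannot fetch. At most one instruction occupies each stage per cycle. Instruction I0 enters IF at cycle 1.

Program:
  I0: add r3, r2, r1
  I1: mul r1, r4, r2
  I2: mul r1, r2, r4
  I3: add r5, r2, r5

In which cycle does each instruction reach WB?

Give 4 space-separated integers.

I0 add r3 <- r2,r1: IF@1 ID@2 stall=0 (-) EX@3 MEM@4 WB@5
I1 mul r1 <- r4,r2: IF@2 ID@3 stall=0 (-) EX@4 MEM@5 WB@6
I2 mul r1 <- r2,r4: IF@3 ID@4 stall=0 (-) EX@5 MEM@6 WB@7
I3 add r5 <- r2,r5: IF@4 ID@5 stall=0 (-) EX@6 MEM@7 WB@8

Answer: 5 6 7 8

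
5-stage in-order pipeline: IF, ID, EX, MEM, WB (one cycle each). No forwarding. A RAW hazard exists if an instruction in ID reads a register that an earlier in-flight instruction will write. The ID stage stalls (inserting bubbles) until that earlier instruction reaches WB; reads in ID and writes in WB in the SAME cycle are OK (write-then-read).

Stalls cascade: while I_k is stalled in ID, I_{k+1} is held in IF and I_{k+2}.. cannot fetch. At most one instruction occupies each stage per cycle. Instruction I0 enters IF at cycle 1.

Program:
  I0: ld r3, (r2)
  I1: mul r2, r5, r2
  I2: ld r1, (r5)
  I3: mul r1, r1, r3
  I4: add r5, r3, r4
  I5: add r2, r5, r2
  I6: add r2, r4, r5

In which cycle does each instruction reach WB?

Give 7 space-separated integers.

Answer: 5 6 7 10 11 14 15

Derivation:
I0 ld r3 <- r2: IF@1 ID@2 stall=0 (-) EX@3 MEM@4 WB@5
I1 mul r2 <- r5,r2: IF@2 ID@3 stall=0 (-) EX@4 MEM@5 WB@6
I2 ld r1 <- r5: IF@3 ID@4 stall=0 (-) EX@5 MEM@6 WB@7
I3 mul r1 <- r1,r3: IF@4 ID@5 stall=2 (RAW on I2.r1 (WB@7)) EX@8 MEM@9 WB@10
I4 add r5 <- r3,r4: IF@5 ID@8 stall=0 (-) EX@9 MEM@10 WB@11
I5 add r2 <- r5,r2: IF@8 ID@9 stall=2 (RAW on I4.r5 (WB@11)) EX@12 MEM@13 WB@14
I6 add r2 <- r4,r5: IF@9 ID@12 stall=0 (-) EX@13 MEM@14 WB@15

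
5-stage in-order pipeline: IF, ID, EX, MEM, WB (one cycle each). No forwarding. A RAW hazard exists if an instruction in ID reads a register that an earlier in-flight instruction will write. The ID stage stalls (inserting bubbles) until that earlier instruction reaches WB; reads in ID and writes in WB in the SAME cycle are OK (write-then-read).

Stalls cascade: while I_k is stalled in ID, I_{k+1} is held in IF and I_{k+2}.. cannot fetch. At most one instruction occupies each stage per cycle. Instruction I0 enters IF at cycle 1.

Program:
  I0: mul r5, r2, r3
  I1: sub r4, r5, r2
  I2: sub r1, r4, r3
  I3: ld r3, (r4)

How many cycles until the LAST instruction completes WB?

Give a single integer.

Answer: 12

Derivation:
I0 mul r5 <- r2,r3: IF@1 ID@2 stall=0 (-) EX@3 MEM@4 WB@5
I1 sub r4 <- r5,r2: IF@2 ID@3 stall=2 (RAW on I0.r5 (WB@5)) EX@6 MEM@7 WB@8
I2 sub r1 <- r4,r3: IF@3 ID@6 stall=2 (RAW on I1.r4 (WB@8)) EX@9 MEM@10 WB@11
I3 ld r3 <- r4: IF@6 ID@9 stall=0 (-) EX@10 MEM@11 WB@12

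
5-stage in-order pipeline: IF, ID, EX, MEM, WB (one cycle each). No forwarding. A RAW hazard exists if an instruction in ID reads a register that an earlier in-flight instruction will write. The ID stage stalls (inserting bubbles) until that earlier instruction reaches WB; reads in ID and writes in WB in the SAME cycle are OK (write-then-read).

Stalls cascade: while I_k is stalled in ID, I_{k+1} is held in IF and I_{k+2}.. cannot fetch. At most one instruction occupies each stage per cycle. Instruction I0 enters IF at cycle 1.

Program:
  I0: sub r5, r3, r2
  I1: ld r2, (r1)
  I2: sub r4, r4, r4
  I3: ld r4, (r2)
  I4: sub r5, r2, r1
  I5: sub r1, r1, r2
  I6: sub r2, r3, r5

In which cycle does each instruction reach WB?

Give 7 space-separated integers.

I0 sub r5 <- r3,r2: IF@1 ID@2 stall=0 (-) EX@3 MEM@4 WB@5
I1 ld r2 <- r1: IF@2 ID@3 stall=0 (-) EX@4 MEM@5 WB@6
I2 sub r4 <- r4,r4: IF@3 ID@4 stall=0 (-) EX@5 MEM@6 WB@7
I3 ld r4 <- r2: IF@4 ID@5 stall=1 (RAW on I1.r2 (WB@6)) EX@7 MEM@8 WB@9
I4 sub r5 <- r2,r1: IF@5 ID@7 stall=0 (-) EX@8 MEM@9 WB@10
I5 sub r1 <- r1,r2: IF@7 ID@8 stall=0 (-) EX@9 MEM@10 WB@11
I6 sub r2 <- r3,r5: IF@8 ID@9 stall=1 (RAW on I4.r5 (WB@10)) EX@11 MEM@12 WB@13

Answer: 5 6 7 9 10 11 13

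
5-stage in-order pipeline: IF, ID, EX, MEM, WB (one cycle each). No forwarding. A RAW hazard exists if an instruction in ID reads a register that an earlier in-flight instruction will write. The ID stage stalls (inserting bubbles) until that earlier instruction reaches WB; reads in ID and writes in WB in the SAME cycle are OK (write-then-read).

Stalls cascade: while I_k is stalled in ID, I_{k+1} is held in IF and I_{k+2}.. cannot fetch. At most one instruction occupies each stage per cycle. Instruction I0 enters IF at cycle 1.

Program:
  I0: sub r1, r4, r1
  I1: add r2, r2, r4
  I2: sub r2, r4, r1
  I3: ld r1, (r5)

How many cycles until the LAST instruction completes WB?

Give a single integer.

Answer: 9

Derivation:
I0 sub r1 <- r4,r1: IF@1 ID@2 stall=0 (-) EX@3 MEM@4 WB@5
I1 add r2 <- r2,r4: IF@2 ID@3 stall=0 (-) EX@4 MEM@5 WB@6
I2 sub r2 <- r4,r1: IF@3 ID@4 stall=1 (RAW on I0.r1 (WB@5)) EX@6 MEM@7 WB@8
I3 ld r1 <- r5: IF@4 ID@6 stall=0 (-) EX@7 MEM@8 WB@9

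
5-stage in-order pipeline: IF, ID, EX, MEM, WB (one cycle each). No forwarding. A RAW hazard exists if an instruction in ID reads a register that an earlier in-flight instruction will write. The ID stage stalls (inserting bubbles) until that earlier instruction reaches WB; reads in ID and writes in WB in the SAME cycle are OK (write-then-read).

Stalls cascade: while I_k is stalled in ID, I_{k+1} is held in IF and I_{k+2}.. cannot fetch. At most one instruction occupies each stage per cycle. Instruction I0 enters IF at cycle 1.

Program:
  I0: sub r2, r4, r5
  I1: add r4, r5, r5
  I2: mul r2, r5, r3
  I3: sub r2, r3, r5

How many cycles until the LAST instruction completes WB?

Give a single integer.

Answer: 8

Derivation:
I0 sub r2 <- r4,r5: IF@1 ID@2 stall=0 (-) EX@3 MEM@4 WB@5
I1 add r4 <- r5,r5: IF@2 ID@3 stall=0 (-) EX@4 MEM@5 WB@6
I2 mul r2 <- r5,r3: IF@3 ID@4 stall=0 (-) EX@5 MEM@6 WB@7
I3 sub r2 <- r3,r5: IF@4 ID@5 stall=0 (-) EX@6 MEM@7 WB@8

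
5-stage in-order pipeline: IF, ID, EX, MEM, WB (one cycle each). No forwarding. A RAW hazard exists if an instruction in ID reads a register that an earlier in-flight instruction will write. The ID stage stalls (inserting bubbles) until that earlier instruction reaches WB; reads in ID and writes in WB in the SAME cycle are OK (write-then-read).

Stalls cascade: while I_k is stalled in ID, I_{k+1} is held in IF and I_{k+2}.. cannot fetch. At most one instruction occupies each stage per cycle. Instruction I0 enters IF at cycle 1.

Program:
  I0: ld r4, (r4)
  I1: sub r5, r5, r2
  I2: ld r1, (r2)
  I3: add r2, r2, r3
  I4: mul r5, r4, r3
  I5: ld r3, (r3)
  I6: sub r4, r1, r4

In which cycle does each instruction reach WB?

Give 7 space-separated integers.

Answer: 5 6 7 8 9 10 11

Derivation:
I0 ld r4 <- r4: IF@1 ID@2 stall=0 (-) EX@3 MEM@4 WB@5
I1 sub r5 <- r5,r2: IF@2 ID@3 stall=0 (-) EX@4 MEM@5 WB@6
I2 ld r1 <- r2: IF@3 ID@4 stall=0 (-) EX@5 MEM@6 WB@7
I3 add r2 <- r2,r3: IF@4 ID@5 stall=0 (-) EX@6 MEM@7 WB@8
I4 mul r5 <- r4,r3: IF@5 ID@6 stall=0 (-) EX@7 MEM@8 WB@9
I5 ld r3 <- r3: IF@6 ID@7 stall=0 (-) EX@8 MEM@9 WB@10
I6 sub r4 <- r1,r4: IF@7 ID@8 stall=0 (-) EX@9 MEM@10 WB@11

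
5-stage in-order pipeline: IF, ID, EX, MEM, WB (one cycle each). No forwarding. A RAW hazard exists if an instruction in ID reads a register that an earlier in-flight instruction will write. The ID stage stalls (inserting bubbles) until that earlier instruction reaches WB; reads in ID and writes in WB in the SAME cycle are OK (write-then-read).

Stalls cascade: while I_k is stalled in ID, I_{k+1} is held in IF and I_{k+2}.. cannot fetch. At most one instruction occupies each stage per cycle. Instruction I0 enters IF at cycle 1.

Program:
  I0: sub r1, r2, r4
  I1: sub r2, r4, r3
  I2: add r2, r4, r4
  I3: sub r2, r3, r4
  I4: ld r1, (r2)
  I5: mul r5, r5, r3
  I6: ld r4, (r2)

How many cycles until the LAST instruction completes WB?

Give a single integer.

Answer: 13

Derivation:
I0 sub r1 <- r2,r4: IF@1 ID@2 stall=0 (-) EX@3 MEM@4 WB@5
I1 sub r2 <- r4,r3: IF@2 ID@3 stall=0 (-) EX@4 MEM@5 WB@6
I2 add r2 <- r4,r4: IF@3 ID@4 stall=0 (-) EX@5 MEM@6 WB@7
I3 sub r2 <- r3,r4: IF@4 ID@5 stall=0 (-) EX@6 MEM@7 WB@8
I4 ld r1 <- r2: IF@5 ID@6 stall=2 (RAW on I3.r2 (WB@8)) EX@9 MEM@10 WB@11
I5 mul r5 <- r5,r3: IF@6 ID@9 stall=0 (-) EX@10 MEM@11 WB@12
I6 ld r4 <- r2: IF@9 ID@10 stall=0 (-) EX@11 MEM@12 WB@13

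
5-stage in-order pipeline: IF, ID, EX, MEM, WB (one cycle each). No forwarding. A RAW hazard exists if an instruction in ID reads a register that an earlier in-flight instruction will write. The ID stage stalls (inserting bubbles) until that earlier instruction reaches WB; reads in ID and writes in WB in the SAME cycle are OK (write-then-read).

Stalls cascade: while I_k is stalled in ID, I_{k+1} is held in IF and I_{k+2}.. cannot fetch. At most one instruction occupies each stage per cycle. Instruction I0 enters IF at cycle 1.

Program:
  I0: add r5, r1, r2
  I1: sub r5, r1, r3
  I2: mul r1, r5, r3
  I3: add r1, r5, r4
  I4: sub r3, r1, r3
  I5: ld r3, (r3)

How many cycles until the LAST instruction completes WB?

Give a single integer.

Answer: 16

Derivation:
I0 add r5 <- r1,r2: IF@1 ID@2 stall=0 (-) EX@3 MEM@4 WB@5
I1 sub r5 <- r1,r3: IF@2 ID@3 stall=0 (-) EX@4 MEM@5 WB@6
I2 mul r1 <- r5,r3: IF@3 ID@4 stall=2 (RAW on I1.r5 (WB@6)) EX@7 MEM@8 WB@9
I3 add r1 <- r5,r4: IF@4 ID@7 stall=0 (-) EX@8 MEM@9 WB@10
I4 sub r3 <- r1,r3: IF@7 ID@8 stall=2 (RAW on I3.r1 (WB@10)) EX@11 MEM@12 WB@13
I5 ld r3 <- r3: IF@8 ID@11 stall=2 (RAW on I4.r3 (WB@13)) EX@14 MEM@15 WB@16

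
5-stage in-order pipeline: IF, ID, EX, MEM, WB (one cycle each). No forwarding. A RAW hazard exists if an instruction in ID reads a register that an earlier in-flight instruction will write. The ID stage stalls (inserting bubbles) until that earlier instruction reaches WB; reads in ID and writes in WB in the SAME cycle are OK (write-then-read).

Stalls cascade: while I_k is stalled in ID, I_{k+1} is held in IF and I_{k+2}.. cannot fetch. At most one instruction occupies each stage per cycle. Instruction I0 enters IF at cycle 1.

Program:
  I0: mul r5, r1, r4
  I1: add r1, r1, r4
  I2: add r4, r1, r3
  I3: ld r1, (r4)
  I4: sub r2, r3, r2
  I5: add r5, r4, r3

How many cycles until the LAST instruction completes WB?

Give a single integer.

I0 mul r5 <- r1,r4: IF@1 ID@2 stall=0 (-) EX@3 MEM@4 WB@5
I1 add r1 <- r1,r4: IF@2 ID@3 stall=0 (-) EX@4 MEM@5 WB@6
I2 add r4 <- r1,r3: IF@3 ID@4 stall=2 (RAW on I1.r1 (WB@6)) EX@7 MEM@8 WB@9
I3 ld r1 <- r4: IF@4 ID@7 stall=2 (RAW on I2.r4 (WB@9)) EX@10 MEM@11 WB@12
I4 sub r2 <- r3,r2: IF@7 ID@10 stall=0 (-) EX@11 MEM@12 WB@13
I5 add r5 <- r4,r3: IF@10 ID@11 stall=0 (-) EX@12 MEM@13 WB@14

Answer: 14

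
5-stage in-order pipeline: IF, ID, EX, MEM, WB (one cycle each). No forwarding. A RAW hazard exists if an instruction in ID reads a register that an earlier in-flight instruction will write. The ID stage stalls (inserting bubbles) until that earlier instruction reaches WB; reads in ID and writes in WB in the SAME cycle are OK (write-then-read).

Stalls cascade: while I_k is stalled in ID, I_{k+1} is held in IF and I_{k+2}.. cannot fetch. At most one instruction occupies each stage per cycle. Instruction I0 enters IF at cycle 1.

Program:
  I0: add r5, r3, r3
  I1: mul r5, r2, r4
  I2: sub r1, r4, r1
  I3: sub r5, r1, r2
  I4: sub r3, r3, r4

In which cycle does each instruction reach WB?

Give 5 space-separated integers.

I0 add r5 <- r3,r3: IF@1 ID@2 stall=0 (-) EX@3 MEM@4 WB@5
I1 mul r5 <- r2,r4: IF@2 ID@3 stall=0 (-) EX@4 MEM@5 WB@6
I2 sub r1 <- r4,r1: IF@3 ID@4 stall=0 (-) EX@5 MEM@6 WB@7
I3 sub r5 <- r1,r2: IF@4 ID@5 stall=2 (RAW on I2.r1 (WB@7)) EX@8 MEM@9 WB@10
I4 sub r3 <- r3,r4: IF@5 ID@8 stall=0 (-) EX@9 MEM@10 WB@11

Answer: 5 6 7 10 11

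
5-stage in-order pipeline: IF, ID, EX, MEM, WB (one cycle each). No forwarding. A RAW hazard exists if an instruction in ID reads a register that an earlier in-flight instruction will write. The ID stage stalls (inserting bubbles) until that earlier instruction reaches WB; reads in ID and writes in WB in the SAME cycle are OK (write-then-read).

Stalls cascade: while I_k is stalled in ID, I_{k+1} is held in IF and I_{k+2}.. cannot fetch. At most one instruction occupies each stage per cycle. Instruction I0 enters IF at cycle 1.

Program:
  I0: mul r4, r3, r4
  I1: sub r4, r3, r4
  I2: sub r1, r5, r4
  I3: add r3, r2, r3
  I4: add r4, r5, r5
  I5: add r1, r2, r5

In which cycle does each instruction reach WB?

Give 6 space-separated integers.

I0 mul r4 <- r3,r4: IF@1 ID@2 stall=0 (-) EX@3 MEM@4 WB@5
I1 sub r4 <- r3,r4: IF@2 ID@3 stall=2 (RAW on I0.r4 (WB@5)) EX@6 MEM@7 WB@8
I2 sub r1 <- r5,r4: IF@3 ID@6 stall=2 (RAW on I1.r4 (WB@8)) EX@9 MEM@10 WB@11
I3 add r3 <- r2,r3: IF@6 ID@9 stall=0 (-) EX@10 MEM@11 WB@12
I4 add r4 <- r5,r5: IF@9 ID@10 stall=0 (-) EX@11 MEM@12 WB@13
I5 add r1 <- r2,r5: IF@10 ID@11 stall=0 (-) EX@12 MEM@13 WB@14

Answer: 5 8 11 12 13 14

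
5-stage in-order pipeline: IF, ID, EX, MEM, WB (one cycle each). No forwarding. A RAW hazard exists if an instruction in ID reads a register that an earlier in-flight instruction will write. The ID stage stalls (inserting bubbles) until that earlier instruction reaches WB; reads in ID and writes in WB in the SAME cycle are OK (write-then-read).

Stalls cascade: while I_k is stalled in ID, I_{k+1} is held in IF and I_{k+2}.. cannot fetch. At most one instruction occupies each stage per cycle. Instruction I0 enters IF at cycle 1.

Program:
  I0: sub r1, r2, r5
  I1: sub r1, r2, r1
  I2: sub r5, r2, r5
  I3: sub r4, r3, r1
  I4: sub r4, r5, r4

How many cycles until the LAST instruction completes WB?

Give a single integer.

I0 sub r1 <- r2,r5: IF@1 ID@2 stall=0 (-) EX@3 MEM@4 WB@5
I1 sub r1 <- r2,r1: IF@2 ID@3 stall=2 (RAW on I0.r1 (WB@5)) EX@6 MEM@7 WB@8
I2 sub r5 <- r2,r5: IF@3 ID@6 stall=0 (-) EX@7 MEM@8 WB@9
I3 sub r4 <- r3,r1: IF@6 ID@7 stall=1 (RAW on I1.r1 (WB@8)) EX@9 MEM@10 WB@11
I4 sub r4 <- r5,r4: IF@7 ID@9 stall=2 (RAW on I3.r4 (WB@11)) EX@12 MEM@13 WB@14

Answer: 14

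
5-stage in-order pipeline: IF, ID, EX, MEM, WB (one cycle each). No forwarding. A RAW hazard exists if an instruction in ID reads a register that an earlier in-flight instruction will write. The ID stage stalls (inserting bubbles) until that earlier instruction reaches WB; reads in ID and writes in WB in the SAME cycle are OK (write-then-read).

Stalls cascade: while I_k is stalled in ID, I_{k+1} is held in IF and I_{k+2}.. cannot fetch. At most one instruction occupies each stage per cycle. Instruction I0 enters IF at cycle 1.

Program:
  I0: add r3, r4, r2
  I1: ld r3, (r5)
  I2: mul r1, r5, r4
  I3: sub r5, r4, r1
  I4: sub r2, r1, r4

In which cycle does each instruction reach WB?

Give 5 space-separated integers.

I0 add r3 <- r4,r2: IF@1 ID@2 stall=0 (-) EX@3 MEM@4 WB@5
I1 ld r3 <- r5: IF@2 ID@3 stall=0 (-) EX@4 MEM@5 WB@6
I2 mul r1 <- r5,r4: IF@3 ID@4 stall=0 (-) EX@5 MEM@6 WB@7
I3 sub r5 <- r4,r1: IF@4 ID@5 stall=2 (RAW on I2.r1 (WB@7)) EX@8 MEM@9 WB@10
I4 sub r2 <- r1,r4: IF@5 ID@8 stall=0 (-) EX@9 MEM@10 WB@11

Answer: 5 6 7 10 11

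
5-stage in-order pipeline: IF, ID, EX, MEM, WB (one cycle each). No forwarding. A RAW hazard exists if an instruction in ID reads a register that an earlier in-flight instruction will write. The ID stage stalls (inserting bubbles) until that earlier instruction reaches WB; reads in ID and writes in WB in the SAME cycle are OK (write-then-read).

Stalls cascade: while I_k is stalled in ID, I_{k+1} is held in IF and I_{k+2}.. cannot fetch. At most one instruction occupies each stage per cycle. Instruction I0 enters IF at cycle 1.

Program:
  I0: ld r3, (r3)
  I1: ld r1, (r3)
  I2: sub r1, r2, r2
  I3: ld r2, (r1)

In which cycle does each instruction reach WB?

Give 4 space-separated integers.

Answer: 5 8 9 12

Derivation:
I0 ld r3 <- r3: IF@1 ID@2 stall=0 (-) EX@3 MEM@4 WB@5
I1 ld r1 <- r3: IF@2 ID@3 stall=2 (RAW on I0.r3 (WB@5)) EX@6 MEM@7 WB@8
I2 sub r1 <- r2,r2: IF@3 ID@6 stall=0 (-) EX@7 MEM@8 WB@9
I3 ld r2 <- r1: IF@6 ID@7 stall=2 (RAW on I2.r1 (WB@9)) EX@10 MEM@11 WB@12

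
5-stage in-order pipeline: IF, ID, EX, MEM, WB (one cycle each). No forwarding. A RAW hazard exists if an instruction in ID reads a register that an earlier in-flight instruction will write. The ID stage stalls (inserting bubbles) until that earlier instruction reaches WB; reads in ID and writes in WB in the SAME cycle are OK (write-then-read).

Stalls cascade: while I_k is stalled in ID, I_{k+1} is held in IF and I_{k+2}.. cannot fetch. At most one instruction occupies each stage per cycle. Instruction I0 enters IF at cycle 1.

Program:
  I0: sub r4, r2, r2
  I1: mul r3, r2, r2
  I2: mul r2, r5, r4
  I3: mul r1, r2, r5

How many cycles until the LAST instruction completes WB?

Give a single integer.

I0 sub r4 <- r2,r2: IF@1 ID@2 stall=0 (-) EX@3 MEM@4 WB@5
I1 mul r3 <- r2,r2: IF@2 ID@3 stall=0 (-) EX@4 MEM@5 WB@6
I2 mul r2 <- r5,r4: IF@3 ID@4 stall=1 (RAW on I0.r4 (WB@5)) EX@6 MEM@7 WB@8
I3 mul r1 <- r2,r5: IF@4 ID@6 stall=2 (RAW on I2.r2 (WB@8)) EX@9 MEM@10 WB@11

Answer: 11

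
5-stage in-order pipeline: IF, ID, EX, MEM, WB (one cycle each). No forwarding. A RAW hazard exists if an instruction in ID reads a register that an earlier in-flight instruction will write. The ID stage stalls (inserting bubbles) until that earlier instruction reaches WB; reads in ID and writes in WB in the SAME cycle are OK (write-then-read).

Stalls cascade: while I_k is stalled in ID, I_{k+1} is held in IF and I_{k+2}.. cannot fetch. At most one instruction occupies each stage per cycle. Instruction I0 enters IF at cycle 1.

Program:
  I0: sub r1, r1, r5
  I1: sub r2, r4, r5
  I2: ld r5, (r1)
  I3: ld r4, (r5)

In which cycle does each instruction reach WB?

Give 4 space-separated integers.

Answer: 5 6 8 11

Derivation:
I0 sub r1 <- r1,r5: IF@1 ID@2 stall=0 (-) EX@3 MEM@4 WB@5
I1 sub r2 <- r4,r5: IF@2 ID@3 stall=0 (-) EX@4 MEM@5 WB@6
I2 ld r5 <- r1: IF@3 ID@4 stall=1 (RAW on I0.r1 (WB@5)) EX@6 MEM@7 WB@8
I3 ld r4 <- r5: IF@4 ID@6 stall=2 (RAW on I2.r5 (WB@8)) EX@9 MEM@10 WB@11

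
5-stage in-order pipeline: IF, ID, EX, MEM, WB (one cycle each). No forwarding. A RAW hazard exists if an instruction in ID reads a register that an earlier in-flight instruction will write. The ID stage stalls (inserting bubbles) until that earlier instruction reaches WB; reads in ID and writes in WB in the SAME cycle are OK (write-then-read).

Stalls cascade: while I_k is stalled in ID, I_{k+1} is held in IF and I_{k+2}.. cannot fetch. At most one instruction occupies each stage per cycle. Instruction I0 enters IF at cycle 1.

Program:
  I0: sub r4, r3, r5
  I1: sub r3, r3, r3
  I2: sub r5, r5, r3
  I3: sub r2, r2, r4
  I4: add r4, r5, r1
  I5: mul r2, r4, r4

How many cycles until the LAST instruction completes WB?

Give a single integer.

Answer: 15

Derivation:
I0 sub r4 <- r3,r5: IF@1 ID@2 stall=0 (-) EX@3 MEM@4 WB@5
I1 sub r3 <- r3,r3: IF@2 ID@3 stall=0 (-) EX@4 MEM@5 WB@6
I2 sub r5 <- r5,r3: IF@3 ID@4 stall=2 (RAW on I1.r3 (WB@6)) EX@7 MEM@8 WB@9
I3 sub r2 <- r2,r4: IF@4 ID@7 stall=0 (-) EX@8 MEM@9 WB@10
I4 add r4 <- r5,r1: IF@7 ID@8 stall=1 (RAW on I2.r5 (WB@9)) EX@10 MEM@11 WB@12
I5 mul r2 <- r4,r4: IF@8 ID@10 stall=2 (RAW on I4.r4 (WB@12)) EX@13 MEM@14 WB@15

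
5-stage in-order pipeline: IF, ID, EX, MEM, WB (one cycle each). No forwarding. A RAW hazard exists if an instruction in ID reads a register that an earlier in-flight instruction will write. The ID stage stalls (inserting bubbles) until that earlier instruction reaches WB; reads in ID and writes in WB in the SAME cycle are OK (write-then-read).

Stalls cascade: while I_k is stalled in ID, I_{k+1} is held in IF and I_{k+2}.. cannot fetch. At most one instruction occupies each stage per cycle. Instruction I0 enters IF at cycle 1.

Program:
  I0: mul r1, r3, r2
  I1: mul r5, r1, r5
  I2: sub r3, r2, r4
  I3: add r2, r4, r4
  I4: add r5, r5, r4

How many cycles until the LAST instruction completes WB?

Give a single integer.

Answer: 11

Derivation:
I0 mul r1 <- r3,r2: IF@1 ID@2 stall=0 (-) EX@3 MEM@4 WB@5
I1 mul r5 <- r1,r5: IF@2 ID@3 stall=2 (RAW on I0.r1 (WB@5)) EX@6 MEM@7 WB@8
I2 sub r3 <- r2,r4: IF@3 ID@6 stall=0 (-) EX@7 MEM@8 WB@9
I3 add r2 <- r4,r4: IF@6 ID@7 stall=0 (-) EX@8 MEM@9 WB@10
I4 add r5 <- r5,r4: IF@7 ID@8 stall=0 (-) EX@9 MEM@10 WB@11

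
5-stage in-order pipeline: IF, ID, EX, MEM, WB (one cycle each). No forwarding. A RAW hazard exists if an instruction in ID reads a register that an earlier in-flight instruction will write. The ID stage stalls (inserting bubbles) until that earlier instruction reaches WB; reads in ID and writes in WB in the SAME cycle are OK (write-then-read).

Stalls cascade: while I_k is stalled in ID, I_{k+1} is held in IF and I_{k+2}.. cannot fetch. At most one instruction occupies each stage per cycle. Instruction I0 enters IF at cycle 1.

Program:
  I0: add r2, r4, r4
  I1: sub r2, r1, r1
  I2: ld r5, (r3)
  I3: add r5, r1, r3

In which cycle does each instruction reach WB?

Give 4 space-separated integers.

Answer: 5 6 7 8

Derivation:
I0 add r2 <- r4,r4: IF@1 ID@2 stall=0 (-) EX@3 MEM@4 WB@5
I1 sub r2 <- r1,r1: IF@2 ID@3 stall=0 (-) EX@4 MEM@5 WB@6
I2 ld r5 <- r3: IF@3 ID@4 stall=0 (-) EX@5 MEM@6 WB@7
I3 add r5 <- r1,r3: IF@4 ID@5 stall=0 (-) EX@6 MEM@7 WB@8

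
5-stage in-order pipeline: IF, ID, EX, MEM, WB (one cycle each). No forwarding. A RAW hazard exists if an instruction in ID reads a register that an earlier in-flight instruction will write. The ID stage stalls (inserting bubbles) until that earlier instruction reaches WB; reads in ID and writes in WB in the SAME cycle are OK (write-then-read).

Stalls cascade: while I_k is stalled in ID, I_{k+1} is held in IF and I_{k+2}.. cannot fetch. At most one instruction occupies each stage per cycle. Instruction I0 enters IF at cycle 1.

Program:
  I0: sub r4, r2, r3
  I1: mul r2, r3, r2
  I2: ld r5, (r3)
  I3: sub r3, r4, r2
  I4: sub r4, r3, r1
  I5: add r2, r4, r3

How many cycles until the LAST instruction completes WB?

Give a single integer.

I0 sub r4 <- r2,r3: IF@1 ID@2 stall=0 (-) EX@3 MEM@4 WB@5
I1 mul r2 <- r3,r2: IF@2 ID@3 stall=0 (-) EX@4 MEM@5 WB@6
I2 ld r5 <- r3: IF@3 ID@4 stall=0 (-) EX@5 MEM@6 WB@7
I3 sub r3 <- r4,r2: IF@4 ID@5 stall=1 (RAW on I1.r2 (WB@6)) EX@7 MEM@8 WB@9
I4 sub r4 <- r3,r1: IF@5 ID@7 stall=2 (RAW on I3.r3 (WB@9)) EX@10 MEM@11 WB@12
I5 add r2 <- r4,r3: IF@7 ID@10 stall=2 (RAW on I4.r4 (WB@12)) EX@13 MEM@14 WB@15

Answer: 15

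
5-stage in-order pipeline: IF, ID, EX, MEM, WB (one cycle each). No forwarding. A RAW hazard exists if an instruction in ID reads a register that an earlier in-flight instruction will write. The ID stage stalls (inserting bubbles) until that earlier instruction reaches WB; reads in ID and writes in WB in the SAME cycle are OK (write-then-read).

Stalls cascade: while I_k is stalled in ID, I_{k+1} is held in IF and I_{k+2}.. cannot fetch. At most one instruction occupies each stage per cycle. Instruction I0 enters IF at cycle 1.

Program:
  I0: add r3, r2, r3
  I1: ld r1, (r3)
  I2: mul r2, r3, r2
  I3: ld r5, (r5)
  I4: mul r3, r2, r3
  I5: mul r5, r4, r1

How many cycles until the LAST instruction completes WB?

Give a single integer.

I0 add r3 <- r2,r3: IF@1 ID@2 stall=0 (-) EX@3 MEM@4 WB@5
I1 ld r1 <- r3: IF@2 ID@3 stall=2 (RAW on I0.r3 (WB@5)) EX@6 MEM@7 WB@8
I2 mul r2 <- r3,r2: IF@3 ID@6 stall=0 (-) EX@7 MEM@8 WB@9
I3 ld r5 <- r5: IF@6 ID@7 stall=0 (-) EX@8 MEM@9 WB@10
I4 mul r3 <- r2,r3: IF@7 ID@8 stall=1 (RAW on I2.r2 (WB@9)) EX@10 MEM@11 WB@12
I5 mul r5 <- r4,r1: IF@8 ID@10 stall=0 (-) EX@11 MEM@12 WB@13

Answer: 13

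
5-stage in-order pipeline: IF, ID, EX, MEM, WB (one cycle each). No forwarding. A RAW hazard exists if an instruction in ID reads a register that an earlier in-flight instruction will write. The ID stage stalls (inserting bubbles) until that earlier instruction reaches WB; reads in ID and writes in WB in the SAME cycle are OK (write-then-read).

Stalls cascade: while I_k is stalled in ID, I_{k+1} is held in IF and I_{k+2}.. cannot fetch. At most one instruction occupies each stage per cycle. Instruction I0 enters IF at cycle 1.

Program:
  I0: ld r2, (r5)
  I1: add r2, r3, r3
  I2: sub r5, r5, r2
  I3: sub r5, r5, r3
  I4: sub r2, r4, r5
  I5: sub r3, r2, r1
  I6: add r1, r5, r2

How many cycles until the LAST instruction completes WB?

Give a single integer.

Answer: 19

Derivation:
I0 ld r2 <- r5: IF@1 ID@2 stall=0 (-) EX@3 MEM@4 WB@5
I1 add r2 <- r3,r3: IF@2 ID@3 stall=0 (-) EX@4 MEM@5 WB@6
I2 sub r5 <- r5,r2: IF@3 ID@4 stall=2 (RAW on I1.r2 (WB@6)) EX@7 MEM@8 WB@9
I3 sub r5 <- r5,r3: IF@4 ID@7 stall=2 (RAW on I2.r5 (WB@9)) EX@10 MEM@11 WB@12
I4 sub r2 <- r4,r5: IF@7 ID@10 stall=2 (RAW on I3.r5 (WB@12)) EX@13 MEM@14 WB@15
I5 sub r3 <- r2,r1: IF@10 ID@13 stall=2 (RAW on I4.r2 (WB@15)) EX@16 MEM@17 WB@18
I6 add r1 <- r5,r2: IF@13 ID@16 stall=0 (-) EX@17 MEM@18 WB@19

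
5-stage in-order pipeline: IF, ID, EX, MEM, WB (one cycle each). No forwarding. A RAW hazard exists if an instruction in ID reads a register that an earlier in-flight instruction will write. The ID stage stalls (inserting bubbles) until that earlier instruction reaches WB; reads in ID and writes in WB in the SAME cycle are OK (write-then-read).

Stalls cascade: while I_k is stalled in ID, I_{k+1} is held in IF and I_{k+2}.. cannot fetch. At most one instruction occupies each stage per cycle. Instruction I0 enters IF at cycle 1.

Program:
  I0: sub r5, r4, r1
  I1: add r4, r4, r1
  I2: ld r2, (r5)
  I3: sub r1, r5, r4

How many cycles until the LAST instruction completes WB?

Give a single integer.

Answer: 9

Derivation:
I0 sub r5 <- r4,r1: IF@1 ID@2 stall=0 (-) EX@3 MEM@4 WB@5
I1 add r4 <- r4,r1: IF@2 ID@3 stall=0 (-) EX@4 MEM@5 WB@6
I2 ld r2 <- r5: IF@3 ID@4 stall=1 (RAW on I0.r5 (WB@5)) EX@6 MEM@7 WB@8
I3 sub r1 <- r5,r4: IF@4 ID@6 stall=0 (-) EX@7 MEM@8 WB@9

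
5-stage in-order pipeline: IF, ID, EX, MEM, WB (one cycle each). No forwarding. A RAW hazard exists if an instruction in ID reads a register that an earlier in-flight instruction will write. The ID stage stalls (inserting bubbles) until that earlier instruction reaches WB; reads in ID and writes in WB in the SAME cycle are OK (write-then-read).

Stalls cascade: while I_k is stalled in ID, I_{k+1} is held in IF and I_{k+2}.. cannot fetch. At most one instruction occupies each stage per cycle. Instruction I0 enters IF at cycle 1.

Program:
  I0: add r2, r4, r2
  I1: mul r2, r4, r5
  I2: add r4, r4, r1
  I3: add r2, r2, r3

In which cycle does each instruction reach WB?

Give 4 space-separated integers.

Answer: 5 6 7 9

Derivation:
I0 add r2 <- r4,r2: IF@1 ID@2 stall=0 (-) EX@3 MEM@4 WB@5
I1 mul r2 <- r4,r5: IF@2 ID@3 stall=0 (-) EX@4 MEM@5 WB@6
I2 add r4 <- r4,r1: IF@3 ID@4 stall=0 (-) EX@5 MEM@6 WB@7
I3 add r2 <- r2,r3: IF@4 ID@5 stall=1 (RAW on I1.r2 (WB@6)) EX@7 MEM@8 WB@9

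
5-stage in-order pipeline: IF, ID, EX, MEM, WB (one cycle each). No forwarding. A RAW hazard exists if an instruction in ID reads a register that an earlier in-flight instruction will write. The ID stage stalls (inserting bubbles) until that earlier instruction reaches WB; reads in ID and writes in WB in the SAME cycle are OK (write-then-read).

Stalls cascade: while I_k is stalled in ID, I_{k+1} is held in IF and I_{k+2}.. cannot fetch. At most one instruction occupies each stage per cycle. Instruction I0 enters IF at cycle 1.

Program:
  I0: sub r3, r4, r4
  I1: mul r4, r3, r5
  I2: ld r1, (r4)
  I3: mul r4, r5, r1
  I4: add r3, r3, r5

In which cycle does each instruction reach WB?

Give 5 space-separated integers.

I0 sub r3 <- r4,r4: IF@1 ID@2 stall=0 (-) EX@3 MEM@4 WB@5
I1 mul r4 <- r3,r5: IF@2 ID@3 stall=2 (RAW on I0.r3 (WB@5)) EX@6 MEM@7 WB@8
I2 ld r1 <- r4: IF@3 ID@6 stall=2 (RAW on I1.r4 (WB@8)) EX@9 MEM@10 WB@11
I3 mul r4 <- r5,r1: IF@6 ID@9 stall=2 (RAW on I2.r1 (WB@11)) EX@12 MEM@13 WB@14
I4 add r3 <- r3,r5: IF@9 ID@12 stall=0 (-) EX@13 MEM@14 WB@15

Answer: 5 8 11 14 15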